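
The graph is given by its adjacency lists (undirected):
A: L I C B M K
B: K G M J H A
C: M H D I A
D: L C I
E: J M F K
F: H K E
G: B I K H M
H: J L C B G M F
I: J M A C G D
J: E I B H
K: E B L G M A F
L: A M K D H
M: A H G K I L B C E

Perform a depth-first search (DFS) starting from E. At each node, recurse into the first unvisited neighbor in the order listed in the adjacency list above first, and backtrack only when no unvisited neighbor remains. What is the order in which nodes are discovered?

E, J, I, M, A, L, K, B, G, H, C, D, F

Visit E
E → J
J → I
I → M
M → A
A → L
L → K
K → B
B → G
G → H
H → C
C → D
H → F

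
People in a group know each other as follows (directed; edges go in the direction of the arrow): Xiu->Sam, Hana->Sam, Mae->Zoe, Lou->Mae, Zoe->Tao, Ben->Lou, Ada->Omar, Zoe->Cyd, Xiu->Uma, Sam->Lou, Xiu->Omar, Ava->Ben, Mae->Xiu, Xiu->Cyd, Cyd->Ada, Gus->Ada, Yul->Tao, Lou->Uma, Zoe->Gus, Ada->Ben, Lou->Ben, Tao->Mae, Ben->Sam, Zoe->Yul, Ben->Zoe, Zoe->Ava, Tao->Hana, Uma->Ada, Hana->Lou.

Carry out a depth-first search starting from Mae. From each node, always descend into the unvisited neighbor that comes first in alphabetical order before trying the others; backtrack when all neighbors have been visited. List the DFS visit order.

Mae → Xiu → Cyd → Ada → Ben → Lou → Uma → Sam → Zoe → Ava → Gus → Tao → Hana → Yul → Omar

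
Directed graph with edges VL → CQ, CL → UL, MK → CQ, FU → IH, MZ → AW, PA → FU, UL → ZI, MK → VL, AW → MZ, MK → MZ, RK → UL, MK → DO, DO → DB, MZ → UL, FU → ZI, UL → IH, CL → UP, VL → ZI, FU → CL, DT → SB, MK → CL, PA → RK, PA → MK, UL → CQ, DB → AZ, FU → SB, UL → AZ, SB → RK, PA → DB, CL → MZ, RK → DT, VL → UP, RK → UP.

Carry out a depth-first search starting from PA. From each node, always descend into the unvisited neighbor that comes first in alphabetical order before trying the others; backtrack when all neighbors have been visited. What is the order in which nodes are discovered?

Visit PA
PA → DB
DB → AZ
PA → FU
FU → CL
CL → MZ
MZ → AW
MZ → UL
UL → CQ
UL → IH
UL → ZI
CL → UP
FU → SB
SB → RK
RK → DT
PA → MK
MK → DO
MK → VL

PA, DB, AZ, FU, CL, MZ, AW, UL, CQ, IH, ZI, UP, SB, RK, DT, MK, DO, VL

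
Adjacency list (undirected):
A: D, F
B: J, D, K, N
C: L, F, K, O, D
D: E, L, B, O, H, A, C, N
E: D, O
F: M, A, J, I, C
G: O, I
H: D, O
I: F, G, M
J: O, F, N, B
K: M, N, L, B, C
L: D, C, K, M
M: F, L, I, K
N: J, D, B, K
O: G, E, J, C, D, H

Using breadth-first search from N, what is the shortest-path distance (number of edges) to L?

2

Level 0: N
Level 1: B, D, J, K
Level 2: A, C, E, F, H, L, M, O
Level 3: G, I
L first appears at level 2.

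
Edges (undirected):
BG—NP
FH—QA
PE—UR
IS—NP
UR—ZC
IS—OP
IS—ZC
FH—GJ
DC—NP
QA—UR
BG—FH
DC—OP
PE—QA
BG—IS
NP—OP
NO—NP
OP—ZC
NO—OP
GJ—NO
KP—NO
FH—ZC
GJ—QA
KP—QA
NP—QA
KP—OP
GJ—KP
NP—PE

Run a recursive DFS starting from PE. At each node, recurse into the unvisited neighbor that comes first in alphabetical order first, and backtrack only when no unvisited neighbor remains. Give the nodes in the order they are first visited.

Visit PE
PE → NP
NP → BG
BG → FH
FH → GJ
GJ → KP
KP → NO
NO → OP
OP → DC
OP → IS
IS → ZC
ZC → UR
UR → QA

PE → NP → BG → FH → GJ → KP → NO → OP → DC → IS → ZC → UR → QA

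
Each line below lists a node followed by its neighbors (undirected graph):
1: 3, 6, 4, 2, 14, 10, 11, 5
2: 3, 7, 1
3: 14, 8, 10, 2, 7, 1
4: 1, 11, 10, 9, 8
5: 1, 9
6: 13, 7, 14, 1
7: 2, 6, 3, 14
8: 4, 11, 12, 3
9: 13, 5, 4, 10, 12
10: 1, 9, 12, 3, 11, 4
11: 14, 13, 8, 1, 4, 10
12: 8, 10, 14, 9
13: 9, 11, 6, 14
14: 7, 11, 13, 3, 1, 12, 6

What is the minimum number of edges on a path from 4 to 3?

Level 0: 4
Level 1: 1, 8, 9, 10, 11
Level 2: 2, 3, 5, 6, 12, 13, 14
Level 3: 7
3 first appears at level 2.

2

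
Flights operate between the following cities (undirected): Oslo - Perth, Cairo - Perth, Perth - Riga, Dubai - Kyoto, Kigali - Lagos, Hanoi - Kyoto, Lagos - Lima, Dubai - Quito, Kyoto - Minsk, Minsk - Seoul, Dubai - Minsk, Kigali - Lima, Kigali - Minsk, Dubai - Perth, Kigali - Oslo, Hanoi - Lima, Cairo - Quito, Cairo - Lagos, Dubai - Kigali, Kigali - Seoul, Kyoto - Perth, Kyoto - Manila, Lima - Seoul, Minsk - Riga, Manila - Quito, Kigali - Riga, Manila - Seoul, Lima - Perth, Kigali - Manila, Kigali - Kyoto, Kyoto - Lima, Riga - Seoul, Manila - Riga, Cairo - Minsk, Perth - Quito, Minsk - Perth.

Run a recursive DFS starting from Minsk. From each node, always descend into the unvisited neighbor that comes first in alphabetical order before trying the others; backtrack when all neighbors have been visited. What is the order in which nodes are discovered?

Visit Minsk
Minsk → Cairo
Cairo → Lagos
Lagos → Kigali
Kigali → Dubai
Dubai → Kyoto
Kyoto → Hanoi
Hanoi → Lima
Lima → Perth
Perth → Oslo
Perth → Quito
Quito → Manila
Manila → Riga
Riga → Seoul

Minsk Cairo Lagos Kigali Dubai Kyoto Hanoi Lima Perth Oslo Quito Manila Riga Seoul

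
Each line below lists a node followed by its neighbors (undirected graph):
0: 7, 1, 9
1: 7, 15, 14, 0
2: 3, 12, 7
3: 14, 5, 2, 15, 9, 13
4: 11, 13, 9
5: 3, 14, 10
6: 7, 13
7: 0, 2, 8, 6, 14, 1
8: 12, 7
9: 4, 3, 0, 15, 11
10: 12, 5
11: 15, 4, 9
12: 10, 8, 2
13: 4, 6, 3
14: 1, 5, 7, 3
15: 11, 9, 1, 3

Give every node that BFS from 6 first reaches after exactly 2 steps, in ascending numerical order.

0, 1, 2, 3, 4, 8, 14

Level 0: 6
Level 1: 7, 13
Level 2: 0, 1, 2, 3, 4, 8, 14
Level 3: 5, 9, 11, 12, 15
Level 4: 10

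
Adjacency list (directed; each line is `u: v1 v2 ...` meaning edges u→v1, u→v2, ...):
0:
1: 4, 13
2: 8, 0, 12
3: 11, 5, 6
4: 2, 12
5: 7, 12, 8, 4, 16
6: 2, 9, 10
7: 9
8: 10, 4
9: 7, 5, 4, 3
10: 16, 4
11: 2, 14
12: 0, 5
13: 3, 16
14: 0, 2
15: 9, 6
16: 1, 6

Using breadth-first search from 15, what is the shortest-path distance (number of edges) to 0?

Level 0: 15
Level 1: 6, 9
Level 2: 2, 3, 4, 5, 7, 10
Level 3: 0, 8, 11, 12, 16
Level 4: 1, 14
Level 5: 13
0 first appears at level 3.

3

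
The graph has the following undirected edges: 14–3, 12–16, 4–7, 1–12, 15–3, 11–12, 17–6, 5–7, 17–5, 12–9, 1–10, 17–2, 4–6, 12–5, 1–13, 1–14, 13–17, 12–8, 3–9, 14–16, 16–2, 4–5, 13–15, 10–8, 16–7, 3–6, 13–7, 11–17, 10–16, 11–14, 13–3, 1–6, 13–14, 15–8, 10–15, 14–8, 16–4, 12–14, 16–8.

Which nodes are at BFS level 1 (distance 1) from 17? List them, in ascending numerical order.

Level 0: 17
Level 1: 2, 5, 6, 11, 13
Level 2: 1, 3, 4, 7, 12, 14, 15, 16
Level 3: 8, 9, 10

2, 5, 6, 11, 13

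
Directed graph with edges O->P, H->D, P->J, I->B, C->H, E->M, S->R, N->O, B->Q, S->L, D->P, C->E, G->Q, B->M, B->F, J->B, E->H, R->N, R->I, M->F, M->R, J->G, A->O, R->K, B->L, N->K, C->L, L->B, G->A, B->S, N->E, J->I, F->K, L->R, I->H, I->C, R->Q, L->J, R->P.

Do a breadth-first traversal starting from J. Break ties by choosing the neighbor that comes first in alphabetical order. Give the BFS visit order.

J -> B -> G -> I -> F -> L -> M -> Q -> S -> A -> C -> H -> K -> R -> O -> E -> D -> N -> P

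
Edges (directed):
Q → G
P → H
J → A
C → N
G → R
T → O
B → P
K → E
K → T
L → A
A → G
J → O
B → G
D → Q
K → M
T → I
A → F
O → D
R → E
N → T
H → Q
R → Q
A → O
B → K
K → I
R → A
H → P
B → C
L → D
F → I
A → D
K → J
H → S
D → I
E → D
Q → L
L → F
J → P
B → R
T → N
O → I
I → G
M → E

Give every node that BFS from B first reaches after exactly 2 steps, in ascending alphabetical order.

A, E, H, I, J, M, N, Q, T

Level 0: B
Level 1: C, G, K, P, R
Level 2: A, E, H, I, J, M, N, Q, T
Level 3: D, F, L, O, S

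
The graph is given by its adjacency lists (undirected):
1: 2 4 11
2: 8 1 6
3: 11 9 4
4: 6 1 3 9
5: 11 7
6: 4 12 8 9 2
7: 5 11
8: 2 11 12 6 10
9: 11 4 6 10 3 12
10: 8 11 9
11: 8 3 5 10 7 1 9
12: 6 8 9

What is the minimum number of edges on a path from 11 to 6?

Level 0: 11
Level 1: 1, 3, 5, 7, 8, 9, 10
Level 2: 2, 4, 6, 12
6 first appears at level 2.

2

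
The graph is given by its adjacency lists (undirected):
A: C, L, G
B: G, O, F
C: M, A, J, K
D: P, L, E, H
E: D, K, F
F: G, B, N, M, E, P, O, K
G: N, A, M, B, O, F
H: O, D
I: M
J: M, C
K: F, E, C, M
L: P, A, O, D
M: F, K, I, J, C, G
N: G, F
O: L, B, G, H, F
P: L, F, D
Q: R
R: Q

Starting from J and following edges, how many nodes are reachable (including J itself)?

BFS from J visits: J, M, C, F, K, I, G, A, B, N, E, P, O, L, D, H
Reachable nodes: 16 of 18 total.

16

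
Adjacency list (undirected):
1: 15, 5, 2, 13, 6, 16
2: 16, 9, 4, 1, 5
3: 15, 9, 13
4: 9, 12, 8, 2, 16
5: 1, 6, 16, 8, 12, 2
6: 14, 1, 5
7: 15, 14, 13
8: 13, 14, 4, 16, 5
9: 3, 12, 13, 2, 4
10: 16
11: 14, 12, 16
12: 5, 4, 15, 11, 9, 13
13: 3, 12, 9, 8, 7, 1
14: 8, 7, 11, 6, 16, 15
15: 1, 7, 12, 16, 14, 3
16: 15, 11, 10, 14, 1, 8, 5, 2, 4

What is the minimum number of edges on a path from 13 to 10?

3

Level 0: 13
Level 1: 1, 3, 7, 8, 9, 12
Level 2: 2, 4, 5, 6, 11, 14, 15, 16
Level 3: 10
10 first appears at level 3.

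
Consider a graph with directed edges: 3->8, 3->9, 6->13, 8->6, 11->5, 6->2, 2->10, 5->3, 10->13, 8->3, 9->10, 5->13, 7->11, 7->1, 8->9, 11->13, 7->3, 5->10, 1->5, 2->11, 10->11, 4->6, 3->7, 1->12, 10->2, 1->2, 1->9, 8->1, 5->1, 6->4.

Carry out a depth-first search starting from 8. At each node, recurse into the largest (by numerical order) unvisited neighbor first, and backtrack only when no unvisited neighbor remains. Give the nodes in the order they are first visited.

8 9 10 13 11 5 3 7 1 12 2 6 4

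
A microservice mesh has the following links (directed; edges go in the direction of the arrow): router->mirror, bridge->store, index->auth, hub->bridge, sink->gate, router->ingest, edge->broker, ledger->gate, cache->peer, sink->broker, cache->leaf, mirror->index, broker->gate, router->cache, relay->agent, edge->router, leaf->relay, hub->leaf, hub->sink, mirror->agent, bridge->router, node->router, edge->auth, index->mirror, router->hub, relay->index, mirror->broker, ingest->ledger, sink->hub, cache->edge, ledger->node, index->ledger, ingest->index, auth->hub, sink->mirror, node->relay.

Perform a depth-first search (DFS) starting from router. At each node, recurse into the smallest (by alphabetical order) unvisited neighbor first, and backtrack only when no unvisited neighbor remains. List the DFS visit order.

Visit router
router → cache
cache → edge
edge → auth
auth → hub
hub → bridge
bridge → store
hub → leaf
leaf → relay
relay → agent
relay → index
index → ledger
ledger → gate
ledger → node
index → mirror
mirror → broker
hub → sink
cache → peer
router → ingest

router, cache, edge, auth, hub, bridge, store, leaf, relay, agent, index, ledger, gate, node, mirror, broker, sink, peer, ingest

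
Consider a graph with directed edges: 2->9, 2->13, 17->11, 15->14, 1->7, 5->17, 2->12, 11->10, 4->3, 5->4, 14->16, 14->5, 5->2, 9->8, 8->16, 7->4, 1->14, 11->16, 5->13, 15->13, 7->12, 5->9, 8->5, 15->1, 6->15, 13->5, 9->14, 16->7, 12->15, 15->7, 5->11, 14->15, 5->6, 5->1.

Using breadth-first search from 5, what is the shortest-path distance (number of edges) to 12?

Level 0: 5
Level 1: 1, 2, 4, 6, 9, 11, 13, 17
Level 2: 3, 7, 8, 10, 12, 14, 15, 16
12 first appears at level 2.

2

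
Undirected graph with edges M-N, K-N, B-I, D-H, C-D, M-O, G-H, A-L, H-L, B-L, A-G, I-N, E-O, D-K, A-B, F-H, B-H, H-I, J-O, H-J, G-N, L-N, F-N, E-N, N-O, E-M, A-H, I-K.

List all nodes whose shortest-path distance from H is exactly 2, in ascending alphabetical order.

C, K, N, O

Level 0: H
Level 1: A, B, D, F, G, I, J, L
Level 2: C, K, N, O
Level 3: E, M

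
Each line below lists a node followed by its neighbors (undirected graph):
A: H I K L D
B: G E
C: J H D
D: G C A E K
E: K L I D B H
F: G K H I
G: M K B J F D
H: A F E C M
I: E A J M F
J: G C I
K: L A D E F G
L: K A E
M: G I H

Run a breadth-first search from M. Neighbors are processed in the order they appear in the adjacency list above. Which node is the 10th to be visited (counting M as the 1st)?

E

Visit M; enqueue G, I, H → queue [G, I, H]
Visit G; enqueue K, B, J, F, D → queue [I, H, K, B, J, F, D]
Visit I; enqueue E, A → queue [H, K, B, J, F, D, E, A]
Visit H; enqueue C → queue [K, B, J, F, D, E, A, C]
Visit K; enqueue L → queue [B, J, F, D, E, A, C, L]
Visit B → queue [J, F, D, E, A, C, L]
Visit J → queue [F, D, E, A, C, L]
Visit F → queue [D, E, A, C, L]
Visit D → queue [E, A, C, L]
Visit E → queue [A, C, L]
Visit A → queue [C, L]
Visit C → queue [L]
Visit L → queue []

Visit order: M, G, I, H, K, B, J, F, D, E, A, C, L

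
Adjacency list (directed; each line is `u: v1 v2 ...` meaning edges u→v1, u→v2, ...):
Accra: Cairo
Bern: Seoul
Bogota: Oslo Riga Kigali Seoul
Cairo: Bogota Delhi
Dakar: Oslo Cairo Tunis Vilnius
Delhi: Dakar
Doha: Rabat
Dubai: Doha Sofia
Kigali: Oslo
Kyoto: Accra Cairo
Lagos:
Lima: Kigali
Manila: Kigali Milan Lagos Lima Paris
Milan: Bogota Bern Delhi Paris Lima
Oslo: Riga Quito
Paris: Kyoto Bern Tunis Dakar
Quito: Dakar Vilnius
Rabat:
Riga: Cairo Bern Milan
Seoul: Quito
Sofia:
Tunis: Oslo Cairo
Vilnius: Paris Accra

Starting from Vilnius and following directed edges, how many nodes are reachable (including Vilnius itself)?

BFS from Vilnius visits: Vilnius, Paris, Accra, Kyoto, Bern, Tunis, Dakar, Cairo, Seoul, Oslo, Bogota, Delhi, Quito, Riga, Kigali, Milan, Lima
Reachable nodes: 17 of 23 total.

17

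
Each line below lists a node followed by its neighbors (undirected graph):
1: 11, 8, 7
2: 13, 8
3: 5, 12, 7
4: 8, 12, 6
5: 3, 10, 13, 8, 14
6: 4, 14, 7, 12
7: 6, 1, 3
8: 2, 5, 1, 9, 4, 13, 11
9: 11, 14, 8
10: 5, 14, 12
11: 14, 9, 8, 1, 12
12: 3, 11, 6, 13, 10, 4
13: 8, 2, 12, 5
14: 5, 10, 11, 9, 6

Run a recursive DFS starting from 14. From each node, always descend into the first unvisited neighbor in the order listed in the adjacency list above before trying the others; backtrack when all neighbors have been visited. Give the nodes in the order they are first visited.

Visit 14
14 → 5
5 → 3
3 → 12
12 → 11
11 → 9
9 → 8
8 → 2
2 → 13
8 → 1
1 → 7
7 → 6
6 → 4
12 → 10

14 → 5 → 3 → 12 → 11 → 9 → 8 → 2 → 13 → 1 → 7 → 6 → 4 → 10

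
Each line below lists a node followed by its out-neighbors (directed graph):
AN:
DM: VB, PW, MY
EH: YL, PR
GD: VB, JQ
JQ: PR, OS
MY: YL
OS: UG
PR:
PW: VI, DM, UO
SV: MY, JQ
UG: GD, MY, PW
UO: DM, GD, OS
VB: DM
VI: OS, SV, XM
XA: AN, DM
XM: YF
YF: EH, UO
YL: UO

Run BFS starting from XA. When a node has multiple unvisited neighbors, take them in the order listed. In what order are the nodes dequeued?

XA, AN, DM, VB, PW, MY, VI, UO, YL, OS, SV, XM, GD, UG, JQ, YF, PR, EH

Visit XA; enqueue AN, DM → queue [AN, DM]
Visit AN → queue [DM]
Visit DM; enqueue VB, PW, MY → queue [VB, PW, MY]
Visit VB → queue [PW, MY]
Visit PW; enqueue VI, UO → queue [MY, VI, UO]
Visit MY; enqueue YL → queue [VI, UO, YL]
Visit VI; enqueue OS, SV, XM → queue [UO, YL, OS, SV, XM]
Visit UO; enqueue GD → queue [YL, OS, SV, XM, GD]
Visit YL → queue [OS, SV, XM, GD]
Visit OS; enqueue UG → queue [SV, XM, GD, UG]
Visit SV; enqueue JQ → queue [XM, GD, UG, JQ]
Visit XM; enqueue YF → queue [GD, UG, JQ, YF]
Visit GD → queue [UG, JQ, YF]
Visit UG → queue [JQ, YF]
Visit JQ; enqueue PR → queue [YF, PR]
Visit YF; enqueue EH → queue [PR, EH]
Visit PR → queue [EH]
Visit EH → queue []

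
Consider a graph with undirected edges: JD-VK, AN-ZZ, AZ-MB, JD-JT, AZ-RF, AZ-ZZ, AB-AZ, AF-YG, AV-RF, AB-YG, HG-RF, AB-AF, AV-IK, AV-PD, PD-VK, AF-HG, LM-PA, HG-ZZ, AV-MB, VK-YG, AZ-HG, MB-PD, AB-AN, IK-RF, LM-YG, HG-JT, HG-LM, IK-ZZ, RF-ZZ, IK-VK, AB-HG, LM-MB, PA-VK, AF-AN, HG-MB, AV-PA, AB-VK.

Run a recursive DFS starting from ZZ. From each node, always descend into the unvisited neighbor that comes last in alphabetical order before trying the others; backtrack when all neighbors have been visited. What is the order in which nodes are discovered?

Visit ZZ
ZZ → RF
RF → IK
IK → VK
VK → YG
YG → LM
LM → PA
PA → AV
AV → PD
PD → MB
MB → HG
HG → JT
JT → JD
HG → AZ
AZ → AB
AB → AN
AN → AF

ZZ, RF, IK, VK, YG, LM, PA, AV, PD, MB, HG, JT, JD, AZ, AB, AN, AF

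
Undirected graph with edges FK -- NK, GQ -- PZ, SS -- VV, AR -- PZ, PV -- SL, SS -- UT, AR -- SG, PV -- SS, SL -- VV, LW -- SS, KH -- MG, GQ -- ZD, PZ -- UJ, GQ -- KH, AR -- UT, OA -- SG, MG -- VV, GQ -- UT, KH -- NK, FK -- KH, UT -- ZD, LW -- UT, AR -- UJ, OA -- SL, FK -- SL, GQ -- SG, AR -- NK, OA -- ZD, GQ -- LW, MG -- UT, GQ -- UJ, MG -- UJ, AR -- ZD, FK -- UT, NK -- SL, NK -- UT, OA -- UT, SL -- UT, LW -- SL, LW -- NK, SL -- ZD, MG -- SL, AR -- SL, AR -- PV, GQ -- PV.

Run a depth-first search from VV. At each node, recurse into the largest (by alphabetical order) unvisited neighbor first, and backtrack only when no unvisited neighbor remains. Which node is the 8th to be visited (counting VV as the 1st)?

UJ

Visit VV
VV → SS
SS → UT
UT → ZD
ZD → SL
SL → PV
PV → GQ
GQ → UJ
UJ → PZ
PZ → AR
AR → SG
SG → OA
AR → NK
NK → LW
NK → KH
KH → MG
KH → FK

Visit order: VV, SS, UT, ZD, SL, PV, GQ, UJ, PZ, AR, SG, OA, NK, LW, KH, MG, FK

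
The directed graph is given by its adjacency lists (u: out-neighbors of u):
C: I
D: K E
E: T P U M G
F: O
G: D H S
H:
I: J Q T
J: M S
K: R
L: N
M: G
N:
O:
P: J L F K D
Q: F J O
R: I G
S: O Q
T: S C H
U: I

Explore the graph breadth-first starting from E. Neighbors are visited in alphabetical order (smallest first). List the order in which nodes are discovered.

E, G, M, P, T, U, D, H, S, F, J, K, L, C, I, O, Q, R, N

Visit E; enqueue G, M, P, T, U → queue [G, M, P, T, U]
Visit G; enqueue D, H, S → queue [M, P, T, U, D, H, S]
Visit M → queue [P, T, U, D, H, S]
Visit P; enqueue F, J, K, L → queue [T, U, D, H, S, F, J, K, L]
Visit T; enqueue C → queue [U, D, H, S, F, J, K, L, C]
Visit U; enqueue I → queue [D, H, S, F, J, K, L, C, I]
Visit D → queue [H, S, F, J, K, L, C, I]
Visit H → queue [S, F, J, K, L, C, I]
Visit S; enqueue O, Q → queue [F, J, K, L, C, I, O, Q]
Visit F → queue [J, K, L, C, I, O, Q]
Visit J → queue [K, L, C, I, O, Q]
Visit K; enqueue R → queue [L, C, I, O, Q, R]
Visit L; enqueue N → queue [C, I, O, Q, R, N]
Visit C → queue [I, O, Q, R, N]
Visit I → queue [O, Q, R, N]
Visit O → queue [Q, R, N]
Visit Q → queue [R, N]
Visit R → queue [N]
Visit N → queue []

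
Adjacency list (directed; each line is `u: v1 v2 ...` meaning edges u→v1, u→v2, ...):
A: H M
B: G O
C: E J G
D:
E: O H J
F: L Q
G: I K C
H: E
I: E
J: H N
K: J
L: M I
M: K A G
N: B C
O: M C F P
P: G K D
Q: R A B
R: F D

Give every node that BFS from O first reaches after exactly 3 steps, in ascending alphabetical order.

B, H, I, N, R

Level 0: O
Level 1: C, F, M, P
Level 2: A, D, E, G, J, K, L, Q
Level 3: B, H, I, N, R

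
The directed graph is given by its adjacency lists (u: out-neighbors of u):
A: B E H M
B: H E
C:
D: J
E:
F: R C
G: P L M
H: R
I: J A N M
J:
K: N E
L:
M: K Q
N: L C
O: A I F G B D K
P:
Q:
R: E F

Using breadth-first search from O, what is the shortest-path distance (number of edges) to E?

2

Level 0: O
Level 1: A, B, D, F, G, I, K
Level 2: C, E, H, J, L, M, N, P, R
Level 3: Q
E first appears at level 2.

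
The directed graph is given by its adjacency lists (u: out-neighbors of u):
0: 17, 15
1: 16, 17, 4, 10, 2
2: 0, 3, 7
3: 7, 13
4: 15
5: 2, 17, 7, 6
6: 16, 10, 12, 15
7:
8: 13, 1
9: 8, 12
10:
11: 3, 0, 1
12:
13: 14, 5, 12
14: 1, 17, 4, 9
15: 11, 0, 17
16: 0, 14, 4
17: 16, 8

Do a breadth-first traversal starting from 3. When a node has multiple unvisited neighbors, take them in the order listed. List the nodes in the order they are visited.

Visit 3; enqueue 7, 13 → queue [7, 13]
Visit 7 → queue [13]
Visit 13; enqueue 14, 5, 12 → queue [14, 5, 12]
Visit 14; enqueue 1, 17, 4, 9 → queue [5, 12, 1, 17, 4, 9]
Visit 5; enqueue 2, 6 → queue [12, 1, 17, 4, 9, 2, 6]
Visit 12 → queue [1, 17, 4, 9, 2, 6]
Visit 1; enqueue 16, 10 → queue [17, 4, 9, 2, 6, 16, 10]
Visit 17; enqueue 8 → queue [4, 9, 2, 6, 16, 10, 8]
Visit 4; enqueue 15 → queue [9, 2, 6, 16, 10, 8, 15]
Visit 9 → queue [2, 6, 16, 10, 8, 15]
Visit 2; enqueue 0 → queue [6, 16, 10, 8, 15, 0]
Visit 6 → queue [16, 10, 8, 15, 0]
Visit 16 → queue [10, 8, 15, 0]
Visit 10 → queue [8, 15, 0]
Visit 8 → queue [15, 0]
Visit 15; enqueue 11 → queue [0, 11]
Visit 0 → queue [11]
Visit 11 → queue []

3, 7, 13, 14, 5, 12, 1, 17, 4, 9, 2, 6, 16, 10, 8, 15, 0, 11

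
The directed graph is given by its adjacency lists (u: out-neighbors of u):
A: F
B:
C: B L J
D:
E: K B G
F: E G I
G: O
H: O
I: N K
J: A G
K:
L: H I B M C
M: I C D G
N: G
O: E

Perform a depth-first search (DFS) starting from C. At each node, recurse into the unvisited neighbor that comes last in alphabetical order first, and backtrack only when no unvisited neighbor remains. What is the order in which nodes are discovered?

Visit C
C → L
L → M
M → I
I → N
N → G
G → O
O → E
E → K
E → B
M → D
L → H
C → J
J → A
A → F

C, L, M, I, N, G, O, E, K, B, D, H, J, A, F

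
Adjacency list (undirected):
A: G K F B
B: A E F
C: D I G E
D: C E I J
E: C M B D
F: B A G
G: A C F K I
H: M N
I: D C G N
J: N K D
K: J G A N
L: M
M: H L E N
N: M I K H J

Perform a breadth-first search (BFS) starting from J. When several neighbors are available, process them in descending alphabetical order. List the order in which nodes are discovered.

J → N → K → D → M → I → H → G → A → E → C → L → F → B

Visit J; enqueue N, K, D → queue [N, K, D]
Visit N; enqueue M, I, H → queue [K, D, M, I, H]
Visit K; enqueue G, A → queue [D, M, I, H, G, A]
Visit D; enqueue E, C → queue [M, I, H, G, A, E, C]
Visit M; enqueue L → queue [I, H, G, A, E, C, L]
Visit I → queue [H, G, A, E, C, L]
Visit H → queue [G, A, E, C, L]
Visit G; enqueue F → queue [A, E, C, L, F]
Visit A; enqueue B → queue [E, C, L, F, B]
Visit E → queue [C, L, F, B]
Visit C → queue [L, F, B]
Visit L → queue [F, B]
Visit F → queue [B]
Visit B → queue []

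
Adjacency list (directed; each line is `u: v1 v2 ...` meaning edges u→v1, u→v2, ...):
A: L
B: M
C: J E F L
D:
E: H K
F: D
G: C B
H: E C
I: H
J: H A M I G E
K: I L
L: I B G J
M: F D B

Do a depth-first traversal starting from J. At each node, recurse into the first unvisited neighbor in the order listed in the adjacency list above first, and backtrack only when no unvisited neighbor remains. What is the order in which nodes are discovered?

J, H, E, K, I, L, B, M, F, D, G, C, A

Visit J
J → H
H → E
E → K
K → I
K → L
L → B
B → M
M → F
F → D
L → G
G → C
J → A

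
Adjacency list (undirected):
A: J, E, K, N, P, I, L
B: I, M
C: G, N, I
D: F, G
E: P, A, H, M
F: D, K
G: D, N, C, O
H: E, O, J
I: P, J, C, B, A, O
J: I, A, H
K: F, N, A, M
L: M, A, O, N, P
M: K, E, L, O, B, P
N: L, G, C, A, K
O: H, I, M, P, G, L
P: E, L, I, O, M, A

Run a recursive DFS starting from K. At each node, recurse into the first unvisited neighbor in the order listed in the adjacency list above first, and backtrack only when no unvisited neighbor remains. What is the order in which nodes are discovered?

K, F, D, G, N, L, M, E, P, I, J, A, H, O, C, B

Visit K
K → F
F → D
D → G
G → N
N → L
L → M
M → E
E → P
P → I
I → J
J → A
J → H
H → O
I → C
I → B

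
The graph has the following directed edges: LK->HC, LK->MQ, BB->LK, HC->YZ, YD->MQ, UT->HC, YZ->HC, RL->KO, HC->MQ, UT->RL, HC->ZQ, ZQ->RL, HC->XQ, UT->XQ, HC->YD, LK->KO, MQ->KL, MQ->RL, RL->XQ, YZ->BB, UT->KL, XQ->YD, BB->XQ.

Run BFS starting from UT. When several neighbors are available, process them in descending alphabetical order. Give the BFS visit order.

UT -> XQ -> RL -> KL -> HC -> YD -> KO -> ZQ -> YZ -> MQ -> BB -> LK

Visit UT; enqueue XQ, RL, KL, HC → queue [XQ, RL, KL, HC]
Visit XQ; enqueue YD → queue [RL, KL, HC, YD]
Visit RL; enqueue KO → queue [KL, HC, YD, KO]
Visit KL → queue [HC, YD, KO]
Visit HC; enqueue ZQ, YZ, MQ → queue [YD, KO, ZQ, YZ, MQ]
Visit YD → queue [KO, ZQ, YZ, MQ]
Visit KO → queue [ZQ, YZ, MQ]
Visit ZQ → queue [YZ, MQ]
Visit YZ; enqueue BB → queue [MQ, BB]
Visit MQ → queue [BB]
Visit BB; enqueue LK → queue [LK]
Visit LK → queue []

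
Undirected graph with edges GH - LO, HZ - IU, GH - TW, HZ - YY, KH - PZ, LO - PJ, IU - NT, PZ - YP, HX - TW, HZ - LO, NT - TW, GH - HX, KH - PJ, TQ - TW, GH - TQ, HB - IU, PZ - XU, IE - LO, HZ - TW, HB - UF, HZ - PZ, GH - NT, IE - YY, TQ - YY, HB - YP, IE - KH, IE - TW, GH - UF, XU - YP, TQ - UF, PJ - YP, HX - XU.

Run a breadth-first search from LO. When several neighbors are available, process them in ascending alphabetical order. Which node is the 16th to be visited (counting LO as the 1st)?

XU

Visit LO; enqueue GH, HZ, IE, PJ → queue [GH, HZ, IE, PJ]
Visit GH; enqueue HX, NT, TQ, TW, UF → queue [HZ, IE, PJ, HX, NT, TQ, TW, UF]
Visit HZ; enqueue IU, PZ, YY → queue [IE, PJ, HX, NT, TQ, TW, UF, IU, PZ, YY]
Visit IE; enqueue KH → queue [PJ, HX, NT, TQ, TW, UF, IU, PZ, YY, KH]
Visit PJ; enqueue YP → queue [HX, NT, TQ, TW, UF, IU, PZ, YY, KH, YP]
Visit HX; enqueue XU → queue [NT, TQ, TW, UF, IU, PZ, YY, KH, YP, XU]
Visit NT → queue [TQ, TW, UF, IU, PZ, YY, KH, YP, XU]
Visit TQ → queue [TW, UF, IU, PZ, YY, KH, YP, XU]
Visit TW → queue [UF, IU, PZ, YY, KH, YP, XU]
Visit UF; enqueue HB → queue [IU, PZ, YY, KH, YP, XU, HB]
Visit IU → queue [PZ, YY, KH, YP, XU, HB]
Visit PZ → queue [YY, KH, YP, XU, HB]
Visit YY → queue [KH, YP, XU, HB]
Visit KH → queue [YP, XU, HB]
Visit YP → queue [XU, HB]
Visit XU → queue [HB]
Visit HB → queue []

Visit order: LO, GH, HZ, IE, PJ, HX, NT, TQ, TW, UF, IU, PZ, YY, KH, YP, XU, HB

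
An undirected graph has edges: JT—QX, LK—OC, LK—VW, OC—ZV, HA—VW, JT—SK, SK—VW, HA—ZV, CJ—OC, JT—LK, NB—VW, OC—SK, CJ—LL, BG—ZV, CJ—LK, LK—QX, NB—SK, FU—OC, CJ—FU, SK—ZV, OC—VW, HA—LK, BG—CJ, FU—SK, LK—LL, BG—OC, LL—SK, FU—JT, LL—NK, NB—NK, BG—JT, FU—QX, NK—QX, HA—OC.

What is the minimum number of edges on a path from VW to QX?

Level 0: VW
Level 1: HA, LK, NB, OC, SK
Level 2: BG, CJ, FU, JT, LL, NK, QX, ZV
QX first appears at level 2.

2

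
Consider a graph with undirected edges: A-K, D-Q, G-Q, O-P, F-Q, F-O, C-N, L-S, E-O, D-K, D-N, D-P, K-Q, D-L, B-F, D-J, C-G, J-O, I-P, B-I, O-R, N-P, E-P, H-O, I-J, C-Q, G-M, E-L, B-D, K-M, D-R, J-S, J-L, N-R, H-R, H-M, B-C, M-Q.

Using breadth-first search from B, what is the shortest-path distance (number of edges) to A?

Level 0: B
Level 1: C, D, F, I
Level 2: G, J, K, L, N, O, P, Q, R
Level 3: A, E, H, M, S
A first appears at level 3.

3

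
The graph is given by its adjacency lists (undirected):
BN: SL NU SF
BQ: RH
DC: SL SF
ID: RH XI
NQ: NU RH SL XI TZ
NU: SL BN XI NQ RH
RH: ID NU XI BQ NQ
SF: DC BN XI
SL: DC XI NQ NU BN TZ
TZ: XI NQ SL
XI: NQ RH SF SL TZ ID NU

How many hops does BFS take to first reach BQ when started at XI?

Level 0: XI
Level 1: ID, NQ, NU, RH, SF, SL, TZ
Level 2: BN, BQ, DC
BQ first appears at level 2.

2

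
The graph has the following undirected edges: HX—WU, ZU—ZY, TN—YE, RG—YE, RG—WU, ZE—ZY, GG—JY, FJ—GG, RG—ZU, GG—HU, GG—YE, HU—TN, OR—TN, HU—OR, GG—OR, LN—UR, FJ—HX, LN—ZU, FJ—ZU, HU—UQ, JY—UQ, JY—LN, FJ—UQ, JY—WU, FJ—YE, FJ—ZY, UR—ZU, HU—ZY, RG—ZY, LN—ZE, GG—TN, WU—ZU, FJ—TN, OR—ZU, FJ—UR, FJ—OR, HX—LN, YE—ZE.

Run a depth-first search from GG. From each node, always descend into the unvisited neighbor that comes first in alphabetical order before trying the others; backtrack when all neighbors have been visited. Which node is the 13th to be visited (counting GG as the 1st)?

ZU

Visit GG
GG → FJ
FJ → HX
HX → LN
LN → JY
JY → UQ
UQ → HU
HU → OR
OR → TN
TN → YE
YE → RG
RG → WU
WU → ZU
ZU → UR
ZU → ZY
ZY → ZE

Visit order: GG, FJ, HX, LN, JY, UQ, HU, OR, TN, YE, RG, WU, ZU, UR, ZY, ZE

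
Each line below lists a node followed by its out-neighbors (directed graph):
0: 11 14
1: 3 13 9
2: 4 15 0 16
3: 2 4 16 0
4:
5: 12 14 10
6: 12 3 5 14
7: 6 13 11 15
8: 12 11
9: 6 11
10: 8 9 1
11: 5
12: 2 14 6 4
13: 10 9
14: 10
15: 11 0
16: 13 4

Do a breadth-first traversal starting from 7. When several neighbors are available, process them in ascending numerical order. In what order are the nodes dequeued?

Visit 7; enqueue 6, 11, 13, 15 → queue [6, 11, 13, 15]
Visit 6; enqueue 3, 5, 12, 14 → queue [11, 13, 15, 3, 5, 12, 14]
Visit 11 → queue [13, 15, 3, 5, 12, 14]
Visit 13; enqueue 9, 10 → queue [15, 3, 5, 12, 14, 9, 10]
Visit 15; enqueue 0 → queue [3, 5, 12, 14, 9, 10, 0]
Visit 3; enqueue 2, 4, 16 → queue [5, 12, 14, 9, 10, 0, 2, 4, 16]
Visit 5 → queue [12, 14, 9, 10, 0, 2, 4, 16]
Visit 12 → queue [14, 9, 10, 0, 2, 4, 16]
Visit 14 → queue [9, 10, 0, 2, 4, 16]
Visit 9 → queue [10, 0, 2, 4, 16]
Visit 10; enqueue 1, 8 → queue [0, 2, 4, 16, 1, 8]
Visit 0 → queue [2, 4, 16, 1, 8]
Visit 2 → queue [4, 16, 1, 8]
Visit 4 → queue [16, 1, 8]
Visit 16 → queue [1, 8]
Visit 1 → queue [8]
Visit 8 → queue []

7, 6, 11, 13, 15, 3, 5, 12, 14, 9, 10, 0, 2, 4, 16, 1, 8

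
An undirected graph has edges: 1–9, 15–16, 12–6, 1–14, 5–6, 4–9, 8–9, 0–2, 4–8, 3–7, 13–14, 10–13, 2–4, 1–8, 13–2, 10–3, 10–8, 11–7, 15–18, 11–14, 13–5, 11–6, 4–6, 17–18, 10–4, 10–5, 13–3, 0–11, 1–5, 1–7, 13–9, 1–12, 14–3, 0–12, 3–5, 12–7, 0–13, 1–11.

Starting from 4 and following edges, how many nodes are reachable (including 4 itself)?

BFS from 4 visits: 4, 10, 9, 8, 6, 2, 13, 5, 3, 1, 12, 11, 0, 14, 7
Reachable nodes: 15 of 19 total.

15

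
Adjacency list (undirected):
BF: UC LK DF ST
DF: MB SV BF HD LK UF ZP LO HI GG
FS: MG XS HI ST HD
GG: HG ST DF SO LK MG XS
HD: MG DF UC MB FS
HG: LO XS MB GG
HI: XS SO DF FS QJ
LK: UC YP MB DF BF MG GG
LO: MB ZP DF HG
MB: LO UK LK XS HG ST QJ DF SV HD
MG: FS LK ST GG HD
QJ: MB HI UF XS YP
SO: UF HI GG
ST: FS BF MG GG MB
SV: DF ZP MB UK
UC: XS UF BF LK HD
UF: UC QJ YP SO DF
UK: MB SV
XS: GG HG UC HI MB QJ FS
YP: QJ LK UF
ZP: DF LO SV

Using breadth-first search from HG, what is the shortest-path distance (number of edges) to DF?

Level 0: HG
Level 1: GG, LO, MB, XS
Level 2: DF, FS, HD, HI, LK, MG, QJ, SO, ST, SV, UC, UK, ZP
Level 3: BF, UF, YP
DF first appears at level 2.

2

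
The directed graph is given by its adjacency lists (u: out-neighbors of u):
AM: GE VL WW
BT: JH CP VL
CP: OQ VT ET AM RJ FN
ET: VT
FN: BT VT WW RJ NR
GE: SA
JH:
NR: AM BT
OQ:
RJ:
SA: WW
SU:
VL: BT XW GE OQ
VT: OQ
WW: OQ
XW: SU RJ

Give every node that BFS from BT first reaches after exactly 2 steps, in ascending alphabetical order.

AM, ET, FN, GE, OQ, RJ, VT, XW

Level 0: BT
Level 1: CP, JH, VL
Level 2: AM, ET, FN, GE, OQ, RJ, VT, XW
Level 3: NR, SA, SU, WW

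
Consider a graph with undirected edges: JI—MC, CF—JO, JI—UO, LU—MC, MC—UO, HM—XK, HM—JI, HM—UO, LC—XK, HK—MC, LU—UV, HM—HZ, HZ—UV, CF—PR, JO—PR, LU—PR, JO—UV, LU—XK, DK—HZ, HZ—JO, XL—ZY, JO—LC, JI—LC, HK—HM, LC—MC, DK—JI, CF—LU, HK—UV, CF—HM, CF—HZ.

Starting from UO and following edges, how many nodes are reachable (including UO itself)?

BFS from UO visits: UO, HM, JI, MC, CF, HK, HZ, XK, DK, LC, LU, JO, PR, UV
Reachable nodes: 14 of 16 total.

14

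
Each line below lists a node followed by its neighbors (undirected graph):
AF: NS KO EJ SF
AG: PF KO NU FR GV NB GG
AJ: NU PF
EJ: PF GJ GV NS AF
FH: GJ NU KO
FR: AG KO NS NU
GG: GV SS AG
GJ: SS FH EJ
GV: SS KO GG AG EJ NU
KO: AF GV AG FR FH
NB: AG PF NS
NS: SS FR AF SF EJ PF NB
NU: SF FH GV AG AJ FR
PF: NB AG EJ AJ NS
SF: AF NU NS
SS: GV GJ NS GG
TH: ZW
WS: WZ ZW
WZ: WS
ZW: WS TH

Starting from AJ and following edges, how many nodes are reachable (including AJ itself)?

16

BFS from AJ visits: AJ, PF, NU, NS, NB, EJ, AG, SF, GV, FR, FH, SS, AF, GJ, KO, GG
Reachable nodes: 16 of 20 total.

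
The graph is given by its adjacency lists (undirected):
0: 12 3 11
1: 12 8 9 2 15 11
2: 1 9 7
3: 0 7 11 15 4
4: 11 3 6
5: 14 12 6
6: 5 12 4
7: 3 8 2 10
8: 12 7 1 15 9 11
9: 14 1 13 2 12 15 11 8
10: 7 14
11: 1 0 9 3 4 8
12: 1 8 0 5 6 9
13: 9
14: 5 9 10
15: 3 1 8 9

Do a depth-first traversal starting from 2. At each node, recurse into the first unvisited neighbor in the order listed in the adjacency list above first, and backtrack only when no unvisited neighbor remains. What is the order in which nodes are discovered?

2, 1, 12, 8, 7, 3, 0, 11, 9, 14, 5, 6, 4, 10, 13, 15

Visit 2
2 → 1
1 → 12
12 → 8
8 → 7
7 → 3
3 → 0
0 → 11
11 → 9
9 → 14
14 → 5
5 → 6
6 → 4
14 → 10
9 → 13
9 → 15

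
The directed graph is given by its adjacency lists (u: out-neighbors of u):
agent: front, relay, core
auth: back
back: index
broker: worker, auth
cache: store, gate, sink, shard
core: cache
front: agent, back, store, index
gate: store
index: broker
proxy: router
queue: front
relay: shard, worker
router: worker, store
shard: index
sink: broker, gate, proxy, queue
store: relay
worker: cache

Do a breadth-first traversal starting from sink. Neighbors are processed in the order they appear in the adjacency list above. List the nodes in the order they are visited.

sink, broker, gate, proxy, queue, worker, auth, store, router, front, cache, back, relay, agent, index, shard, core

Visit sink; enqueue broker, gate, proxy, queue → queue [broker, gate, proxy, queue]
Visit broker; enqueue worker, auth → queue [gate, proxy, queue, worker, auth]
Visit gate; enqueue store → queue [proxy, queue, worker, auth, store]
Visit proxy; enqueue router → queue [queue, worker, auth, store, router]
Visit queue; enqueue front → queue [worker, auth, store, router, front]
Visit worker; enqueue cache → queue [auth, store, router, front, cache]
Visit auth; enqueue back → queue [store, router, front, cache, back]
Visit store; enqueue relay → queue [router, front, cache, back, relay]
Visit router → queue [front, cache, back, relay]
Visit front; enqueue agent, index → queue [cache, back, relay, agent, index]
Visit cache; enqueue shard → queue [back, relay, agent, index, shard]
Visit back → queue [relay, agent, index, shard]
Visit relay → queue [agent, index, shard]
Visit agent; enqueue core → queue [index, shard, core]
Visit index → queue [shard, core]
Visit shard → queue [core]
Visit core → queue []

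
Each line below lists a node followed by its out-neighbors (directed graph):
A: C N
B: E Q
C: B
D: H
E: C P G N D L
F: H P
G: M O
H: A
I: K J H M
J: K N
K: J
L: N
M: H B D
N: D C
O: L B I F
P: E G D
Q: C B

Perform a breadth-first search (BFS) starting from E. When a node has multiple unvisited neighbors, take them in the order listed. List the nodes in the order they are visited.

E C P G N D L B M O H Q I F A K J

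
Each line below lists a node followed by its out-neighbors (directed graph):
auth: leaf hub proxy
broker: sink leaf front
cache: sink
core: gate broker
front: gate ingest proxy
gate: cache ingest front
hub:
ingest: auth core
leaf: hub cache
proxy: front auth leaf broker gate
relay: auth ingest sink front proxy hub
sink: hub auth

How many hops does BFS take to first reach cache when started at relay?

Level 0: relay
Level 1: auth, front, hub, ingest, proxy, sink
Level 2: broker, core, gate, leaf
Level 3: cache
cache first appears at level 3.

3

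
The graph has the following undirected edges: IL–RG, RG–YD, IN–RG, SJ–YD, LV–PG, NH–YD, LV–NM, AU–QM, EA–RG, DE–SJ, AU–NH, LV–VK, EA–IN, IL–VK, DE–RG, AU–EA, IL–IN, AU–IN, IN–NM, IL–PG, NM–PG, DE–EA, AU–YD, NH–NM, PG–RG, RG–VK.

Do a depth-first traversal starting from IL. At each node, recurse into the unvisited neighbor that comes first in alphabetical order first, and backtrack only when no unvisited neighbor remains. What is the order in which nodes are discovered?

Visit IL
IL → IN
IN → AU
AU → EA
EA → DE
DE → RG
RG → PG
PG → LV
LV → NM
NM → NH
NH → YD
YD → SJ
LV → VK
AU → QM

IL, IN, AU, EA, DE, RG, PG, LV, NM, NH, YD, SJ, VK, QM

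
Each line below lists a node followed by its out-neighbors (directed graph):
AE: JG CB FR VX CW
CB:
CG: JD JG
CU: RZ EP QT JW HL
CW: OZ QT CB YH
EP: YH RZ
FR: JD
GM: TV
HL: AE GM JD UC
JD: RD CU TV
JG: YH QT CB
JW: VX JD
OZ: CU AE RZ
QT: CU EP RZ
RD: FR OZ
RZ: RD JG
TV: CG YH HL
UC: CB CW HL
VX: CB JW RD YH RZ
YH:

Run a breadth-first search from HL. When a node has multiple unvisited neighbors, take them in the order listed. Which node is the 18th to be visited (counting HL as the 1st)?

OZ

Visit HL; enqueue AE, GM, JD, UC → queue [AE, GM, JD, UC]
Visit AE; enqueue JG, CB, FR, VX, CW → queue [GM, JD, UC, JG, CB, FR, VX, CW]
Visit GM; enqueue TV → queue [JD, UC, JG, CB, FR, VX, CW, TV]
Visit JD; enqueue RD, CU → queue [UC, JG, CB, FR, VX, CW, TV, RD, CU]
Visit UC → queue [JG, CB, FR, VX, CW, TV, RD, CU]
Visit JG; enqueue YH, QT → queue [CB, FR, VX, CW, TV, RD, CU, YH, QT]
Visit CB → queue [FR, VX, CW, TV, RD, CU, YH, QT]
Visit FR → queue [VX, CW, TV, RD, CU, YH, QT]
Visit VX; enqueue JW, RZ → queue [CW, TV, RD, CU, YH, QT, JW, RZ]
Visit CW; enqueue OZ → queue [TV, RD, CU, YH, QT, JW, RZ, OZ]
Visit TV; enqueue CG → queue [RD, CU, YH, QT, JW, RZ, OZ, CG]
Visit RD → queue [CU, YH, QT, JW, RZ, OZ, CG]
Visit CU; enqueue EP → queue [YH, QT, JW, RZ, OZ, CG, EP]
Visit YH → queue [QT, JW, RZ, OZ, CG, EP]
Visit QT → queue [JW, RZ, OZ, CG, EP]
Visit JW → queue [RZ, OZ, CG, EP]
Visit RZ → queue [OZ, CG, EP]
Visit OZ → queue [CG, EP]
Visit CG → queue [EP]
Visit EP → queue []

Visit order: HL, AE, GM, JD, UC, JG, CB, FR, VX, CW, TV, RD, CU, YH, QT, JW, RZ, OZ, CG, EP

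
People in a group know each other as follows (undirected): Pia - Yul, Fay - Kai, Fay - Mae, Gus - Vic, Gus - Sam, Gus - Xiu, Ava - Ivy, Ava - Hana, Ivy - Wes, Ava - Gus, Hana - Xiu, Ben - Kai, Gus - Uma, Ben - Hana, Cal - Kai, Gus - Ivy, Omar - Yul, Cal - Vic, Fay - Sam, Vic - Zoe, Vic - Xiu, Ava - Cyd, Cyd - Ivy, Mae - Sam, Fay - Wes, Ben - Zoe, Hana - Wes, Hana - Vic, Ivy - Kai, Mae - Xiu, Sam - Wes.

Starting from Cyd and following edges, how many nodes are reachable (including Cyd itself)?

16

BFS from Cyd visits: Cyd, Ava, Ivy, Gus, Hana, Kai, Wes, Sam, Uma, Vic, Xiu, Ben, Cal, Fay, Mae, Zoe
Reachable nodes: 16 of 19 total.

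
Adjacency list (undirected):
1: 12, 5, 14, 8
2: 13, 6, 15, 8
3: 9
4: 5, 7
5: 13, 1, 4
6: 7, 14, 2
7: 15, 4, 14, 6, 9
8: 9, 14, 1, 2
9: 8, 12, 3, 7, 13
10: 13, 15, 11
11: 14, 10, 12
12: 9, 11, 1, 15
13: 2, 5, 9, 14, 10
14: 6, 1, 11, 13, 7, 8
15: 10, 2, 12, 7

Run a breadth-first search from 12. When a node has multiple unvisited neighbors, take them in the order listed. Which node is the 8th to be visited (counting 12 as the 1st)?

Visit 12; enqueue 9, 11, 1, 15 → queue [9, 11, 1, 15]
Visit 9; enqueue 8, 3, 7, 13 → queue [11, 1, 15, 8, 3, 7, 13]
Visit 11; enqueue 14, 10 → queue [1, 15, 8, 3, 7, 13, 14, 10]
Visit 1; enqueue 5 → queue [15, 8, 3, 7, 13, 14, 10, 5]
Visit 15; enqueue 2 → queue [8, 3, 7, 13, 14, 10, 5, 2]
Visit 8 → queue [3, 7, 13, 14, 10, 5, 2]
Visit 3 → queue [7, 13, 14, 10, 5, 2]
Visit 7; enqueue 4, 6 → queue [13, 14, 10, 5, 2, 4, 6]
Visit 13 → queue [14, 10, 5, 2, 4, 6]
Visit 14 → queue [10, 5, 2, 4, 6]
Visit 10 → queue [5, 2, 4, 6]
Visit 5 → queue [2, 4, 6]
Visit 2 → queue [4, 6]
Visit 4 → queue [6]
Visit 6 → queue []

Visit order: 12, 9, 11, 1, 15, 8, 3, 7, 13, 14, 10, 5, 2, 4, 6

7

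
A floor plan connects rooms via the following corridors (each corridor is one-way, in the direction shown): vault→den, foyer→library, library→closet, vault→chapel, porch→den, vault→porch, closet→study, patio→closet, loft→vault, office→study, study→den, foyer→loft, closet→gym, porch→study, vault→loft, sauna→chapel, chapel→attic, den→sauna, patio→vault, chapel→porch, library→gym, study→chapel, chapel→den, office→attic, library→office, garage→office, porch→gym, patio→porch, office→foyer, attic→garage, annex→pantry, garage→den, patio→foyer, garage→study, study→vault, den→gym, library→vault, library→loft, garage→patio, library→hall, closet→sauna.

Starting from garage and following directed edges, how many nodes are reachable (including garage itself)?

16

BFS from garage visits: garage, study, patio, office, den, vault, chapel, porch, foyer, closet, attic, sauna, gym, loft, library, hall
Reachable nodes: 16 of 18 total.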